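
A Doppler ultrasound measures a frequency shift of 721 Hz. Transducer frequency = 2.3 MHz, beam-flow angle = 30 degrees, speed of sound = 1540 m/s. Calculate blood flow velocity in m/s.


v = fd * c / (2 * f0 * cos(theta))
v = 721 * 1540 / (2 * 2.3000e+06 * cos(30))
v = 0.2787 m/s


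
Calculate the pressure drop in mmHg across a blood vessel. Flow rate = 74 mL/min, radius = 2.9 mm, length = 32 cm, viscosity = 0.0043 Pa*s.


dP = 8*mu*L*Q / (pi*r^4)
Q = 74 mL/min = 1.23333e-06 m^3/s
dP = 61.1007 Pa = 61.1007 / 133.322 mmHg = 0.4583 mmHg


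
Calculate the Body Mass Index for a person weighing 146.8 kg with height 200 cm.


BMI = weight / height^2
height = 200 cm = 2 m
BMI = 146.8 / 2^2
BMI = 36.7 kg/m^2


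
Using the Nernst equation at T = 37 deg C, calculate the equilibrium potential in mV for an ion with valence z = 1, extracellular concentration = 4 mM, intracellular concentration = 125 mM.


E = (RT/(zF)) * ln(C_out/C_in)
T = 37 + 273.15 = 310.15 K
E = (8.314 * 310.15 / (1 * 96485)) * ln(4/125)
E = -91.99 mV


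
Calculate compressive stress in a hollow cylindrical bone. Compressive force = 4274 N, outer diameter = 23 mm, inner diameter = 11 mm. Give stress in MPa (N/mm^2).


A = pi*(r_o^2 - r_i^2)
r_o = 11.5 mm, r_i = 5.5 mm
A = 320.442 mm^2
sigma = F/A = 4274 / 320.442
sigma = 13.34 MPa


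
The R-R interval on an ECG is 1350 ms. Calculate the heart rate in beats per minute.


HR = 60 / RR_interval(s)
RR = 1350 ms = 1.35 s
HR = 60 / 1.35 = 44.44 bpm


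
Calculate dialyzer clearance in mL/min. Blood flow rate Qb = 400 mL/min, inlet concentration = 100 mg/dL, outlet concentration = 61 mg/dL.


K = Qb * (Cb_in - Cb_out) / Cb_in
K = 400 * (100 - 61) / 100
K = 156 mL/min


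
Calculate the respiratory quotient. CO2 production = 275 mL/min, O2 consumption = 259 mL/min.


RQ = VCO2 / VO2
RQ = 275 / 259
RQ = 1.062


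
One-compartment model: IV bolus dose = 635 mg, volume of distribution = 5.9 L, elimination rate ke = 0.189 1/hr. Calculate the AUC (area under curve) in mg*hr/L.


C0 = Dose/Vd = 635/5.9 = 107.627 mg/L
AUC = C0/ke = 107.627/0.189
AUC = 569.5 mg*hr/L


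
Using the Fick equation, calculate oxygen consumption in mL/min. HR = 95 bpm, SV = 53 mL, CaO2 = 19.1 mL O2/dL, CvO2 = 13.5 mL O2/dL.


CO = HR*SV = 95*53/1000 = 5.035 L/min
a-v O2 diff = 19.1 - 13.5 = 5.6 mL/dL
VO2 = CO * (CaO2-CvO2) * 10 dL/L
VO2 = 5.035 * 5.6 * 10
VO2 = 282 mL/min


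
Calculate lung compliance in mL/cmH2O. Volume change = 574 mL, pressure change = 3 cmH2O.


C = dV / dP
C = 574 / 3
C = 191.3 mL/cmH2O


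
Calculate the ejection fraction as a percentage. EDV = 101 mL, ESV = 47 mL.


SV = EDV - ESV = 101 - 47 = 54 mL
EF = SV/EDV * 100 = 54/101 * 100
EF = 53.47%


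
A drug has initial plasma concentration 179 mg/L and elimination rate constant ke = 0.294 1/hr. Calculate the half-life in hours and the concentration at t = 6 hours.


t_half = ln(2) / ke = 0.693147 / 0.294 = 2.358 hr
C(t) = C0 * exp(-ke*t) = 179 * exp(-0.294*6)
C(6) = 30.67 mg/L


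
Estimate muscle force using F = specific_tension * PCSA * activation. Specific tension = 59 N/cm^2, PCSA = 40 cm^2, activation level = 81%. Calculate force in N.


F = sigma * PCSA * activation
F = 59 * 40 * 0.81
F = 1912 N


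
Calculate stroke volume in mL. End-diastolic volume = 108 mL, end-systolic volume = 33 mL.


SV = EDV - ESV
SV = 108 - 33
SV = 75 mL


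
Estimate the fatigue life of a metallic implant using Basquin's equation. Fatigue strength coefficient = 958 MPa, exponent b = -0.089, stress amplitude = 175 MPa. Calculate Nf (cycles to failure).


sigma_a = sigma_f' * (2Nf)^b
2Nf = (sigma_a/sigma_f')^(1/b)
2Nf = (175/958)^(1/-0.089)
2Nf = 1.9761239e+08
Nf = 9.8806e+07


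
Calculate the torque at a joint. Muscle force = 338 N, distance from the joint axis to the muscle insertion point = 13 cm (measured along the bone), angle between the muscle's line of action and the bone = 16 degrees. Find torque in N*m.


Torque = F * d * sin(theta)   (moment arm = d*sin(theta))
d = 13 cm = 0.13 m
Torque = 338 * 0.13 * sin(16)
Torque = 12.11 N*m


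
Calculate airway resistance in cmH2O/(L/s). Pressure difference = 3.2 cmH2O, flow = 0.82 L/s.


R = dP / flow
R = 3.2 / 0.82
R = 3.902 cmH2O/(L/s)


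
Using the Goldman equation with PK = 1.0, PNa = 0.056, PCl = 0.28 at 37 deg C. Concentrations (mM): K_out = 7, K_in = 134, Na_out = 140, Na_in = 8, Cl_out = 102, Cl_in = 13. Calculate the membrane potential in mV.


Vm = (RT/F)*ln((PK*Ko + PNa*Nao + PCl*Cli)/(PK*Ki + PNa*Nai + PCl*Clo))
Numer = 18.48, Denom = 163.008
Vm = -58.18 mV


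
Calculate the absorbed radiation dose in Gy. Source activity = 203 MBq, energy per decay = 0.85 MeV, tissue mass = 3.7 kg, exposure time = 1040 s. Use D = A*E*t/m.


A = 203 MBq = 2.0300e+08 Bq
E = 0.85 MeV = 1.3617e-13 J
D = A*E*t/m = 2.0300e+08*1.3617e-13*1040/3.7
D = 0.00777 Gy


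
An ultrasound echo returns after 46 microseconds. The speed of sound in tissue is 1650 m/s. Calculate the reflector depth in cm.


depth = c * t / 2
t = 46 us = 4.6000e-05 s
depth = 1650 * 4.6000e-05 / 2
depth = 0.03795 m = 3.795 cm


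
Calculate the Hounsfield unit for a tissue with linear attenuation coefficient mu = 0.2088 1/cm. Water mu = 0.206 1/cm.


HU = ((mu_tissue - mu_water) / mu_water) * 1000
HU = ((0.2088 - 0.206) / 0.206) * 1000
HU = 13.59


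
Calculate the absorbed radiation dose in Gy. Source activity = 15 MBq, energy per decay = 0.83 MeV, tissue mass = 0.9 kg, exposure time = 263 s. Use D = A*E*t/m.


A = 15 MBq = 1.5000e+07 Bq
E = 0.83 MeV = 1.32966e-13 J
D = A*E*t/m = 1.5000e+07*1.32966e-13*263/0.9
D = 5.8283e-04 Gy


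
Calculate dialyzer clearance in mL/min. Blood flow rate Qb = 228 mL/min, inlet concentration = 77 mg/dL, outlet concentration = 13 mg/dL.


K = Qb * (Cb_in - Cb_out) / Cb_in
K = 228 * (77 - 13) / 77
K = 189.5 mL/min


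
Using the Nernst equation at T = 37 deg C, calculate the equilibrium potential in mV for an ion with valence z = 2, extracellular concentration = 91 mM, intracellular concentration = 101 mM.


E = (RT/(zF)) * ln(C_out/C_in)
T = 37 + 273.15 = 310.15 K
E = (8.314 * 310.15 / (2 * 96485)) * ln(91/101)
E = -1.393 mV


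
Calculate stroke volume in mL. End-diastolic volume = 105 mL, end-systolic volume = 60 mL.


SV = EDV - ESV
SV = 105 - 60
SV = 45 mL


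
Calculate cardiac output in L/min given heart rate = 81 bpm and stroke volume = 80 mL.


CO = HR * SV
CO = 81 * 80 / 1000
CO = 6.48 L/min


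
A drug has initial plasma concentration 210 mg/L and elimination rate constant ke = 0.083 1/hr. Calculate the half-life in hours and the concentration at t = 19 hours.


t_half = ln(2) / ke = 0.693147 / 0.083 = 8.351 hr
C(t) = C0 * exp(-ke*t) = 210 * exp(-0.083*19)
C(19) = 43.38 mg/L


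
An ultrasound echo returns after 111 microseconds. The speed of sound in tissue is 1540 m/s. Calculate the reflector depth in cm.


depth = c * t / 2
t = 111 us = 1.1100e-04 s
depth = 1540 * 1.1100e-04 / 2
depth = 0.08547 m = 8.547 cm


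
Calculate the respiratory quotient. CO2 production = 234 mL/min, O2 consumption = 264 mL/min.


RQ = VCO2 / VO2
RQ = 234 / 264
RQ = 0.8864


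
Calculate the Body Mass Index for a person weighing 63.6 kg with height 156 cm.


BMI = weight / height^2
height = 156 cm = 1.56 m
BMI = 63.6 / 1.56^2
BMI = 26.13 kg/m^2


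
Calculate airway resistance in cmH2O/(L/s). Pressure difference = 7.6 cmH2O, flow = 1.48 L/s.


R = dP / flow
R = 7.6 / 1.48
R = 5.135 cmH2O/(L/s)


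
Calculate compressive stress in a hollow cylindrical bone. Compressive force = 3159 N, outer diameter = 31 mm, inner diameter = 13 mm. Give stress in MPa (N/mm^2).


A = pi*(r_o^2 - r_i^2)
r_o = 15.5 mm, r_i = 6.5 mm
A = 622.035 mm^2
sigma = F/A = 3159 / 622.035
sigma = 5.078 MPa


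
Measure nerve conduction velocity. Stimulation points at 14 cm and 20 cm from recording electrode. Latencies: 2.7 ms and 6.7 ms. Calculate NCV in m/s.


Distance = (20 - 14) / 100 = 0.06 m
dt = (6.7 - 2.7) / 1000 = 0.004 s
NCV = dist / dt = 15 m/s


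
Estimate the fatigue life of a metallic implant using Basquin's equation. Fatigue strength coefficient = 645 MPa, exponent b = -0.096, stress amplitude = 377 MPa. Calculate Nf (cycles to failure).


sigma_a = sigma_f' * (2Nf)^b
2Nf = (sigma_a/sigma_f')^(1/b)
2Nf = (377/645)^(1/-0.096)
2Nf = 268.75587
Nf = 134.4


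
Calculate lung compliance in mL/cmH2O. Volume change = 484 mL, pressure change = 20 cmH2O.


C = dV / dP
C = 484 / 20
C = 24.2 mL/cmH2O


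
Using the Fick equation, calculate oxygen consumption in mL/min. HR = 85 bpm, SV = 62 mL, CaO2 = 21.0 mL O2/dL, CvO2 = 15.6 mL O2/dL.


CO = HR*SV = 85*62/1000 = 5.27 L/min
a-v O2 diff = 21.0 - 15.6 = 5.4 mL/dL
VO2 = CO * (CaO2-CvO2) * 10 dL/L
VO2 = 5.27 * 5.4 * 10
VO2 = 284.6 mL/min


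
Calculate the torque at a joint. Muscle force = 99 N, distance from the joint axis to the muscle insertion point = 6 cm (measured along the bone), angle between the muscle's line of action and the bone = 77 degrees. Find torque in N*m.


Torque = F * d * sin(theta)   (moment arm = d*sin(theta))
d = 6 cm = 0.06 m
Torque = 99 * 0.06 * sin(77)
Torque = 5.788 N*m


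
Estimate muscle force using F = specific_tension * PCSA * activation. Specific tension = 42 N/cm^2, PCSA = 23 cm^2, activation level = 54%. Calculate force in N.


F = sigma * PCSA * activation
F = 42 * 23 * 0.54
F = 521.6 N


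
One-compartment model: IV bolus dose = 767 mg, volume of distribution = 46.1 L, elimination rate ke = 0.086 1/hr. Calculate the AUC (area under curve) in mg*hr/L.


C0 = Dose/Vd = 767/46.1 = 16.6377 mg/L
AUC = C0/ke = 16.6377/0.086
AUC = 193.5 mg*hr/L


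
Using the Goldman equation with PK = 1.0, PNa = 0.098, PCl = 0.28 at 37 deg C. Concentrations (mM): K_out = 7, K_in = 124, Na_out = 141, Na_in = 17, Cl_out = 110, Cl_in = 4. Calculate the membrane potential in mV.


Vm = (RT/F)*ln((PK*Ko + PNa*Nao + PCl*Cli)/(PK*Ki + PNa*Nai + PCl*Clo))
Numer = 21.938, Denom = 156.466
Vm = -52.5 mV


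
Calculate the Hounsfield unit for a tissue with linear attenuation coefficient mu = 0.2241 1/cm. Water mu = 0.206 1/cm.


HU = ((mu_tissue - mu_water) / mu_water) * 1000
HU = ((0.2241 - 0.206) / 0.206) * 1000
HU = 87.86


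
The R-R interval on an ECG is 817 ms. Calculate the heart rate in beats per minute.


HR = 60 / RR_interval(s)
RR = 817 ms = 0.817 s
HR = 60 / 0.817 = 73.44 bpm


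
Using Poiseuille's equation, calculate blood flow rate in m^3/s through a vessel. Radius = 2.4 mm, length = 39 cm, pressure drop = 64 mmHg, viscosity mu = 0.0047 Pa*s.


Q = pi*r^4*dP / (8*mu*L)
r = 0.0024 m, L = 0.39 m
dP = 64 mmHg = 8532.608 Pa
Q = 6.0649e-05 m^3/s


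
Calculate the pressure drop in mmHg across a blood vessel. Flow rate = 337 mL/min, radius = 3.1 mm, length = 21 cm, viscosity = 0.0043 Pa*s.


dP = 8*mu*L*Q / (pi*r^4)
Q = 337 mL/min = 5.61667e-06 m^3/s
dP = 139.849 Pa = 139.849 / 133.322 mmHg = 1.049 mmHg


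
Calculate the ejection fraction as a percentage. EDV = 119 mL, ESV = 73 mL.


SV = EDV - ESV = 119 - 73 = 46 mL
EF = SV/EDV * 100 = 46/119 * 100
EF = 38.66%


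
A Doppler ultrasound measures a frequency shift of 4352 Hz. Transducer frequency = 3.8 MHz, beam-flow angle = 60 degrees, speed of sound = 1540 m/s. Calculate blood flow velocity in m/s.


v = fd * c / (2 * f0 * cos(theta))
v = 4352 * 1540 / (2 * 3.8000e+06 * cos(60))
v = 1.764 m/s


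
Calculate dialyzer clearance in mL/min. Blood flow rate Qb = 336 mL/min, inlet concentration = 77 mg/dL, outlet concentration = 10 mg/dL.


K = Qb * (Cb_in - Cb_out) / Cb_in
K = 336 * (77 - 10) / 77
K = 292.4 mL/min


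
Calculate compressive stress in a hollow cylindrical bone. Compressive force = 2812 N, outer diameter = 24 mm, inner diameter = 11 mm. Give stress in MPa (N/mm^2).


A = pi*(r_o^2 - r_i^2)
r_o = 12 mm, r_i = 5.5 mm
A = 357.356 mm^2
sigma = F/A = 2812 / 357.356
sigma = 7.869 MPa


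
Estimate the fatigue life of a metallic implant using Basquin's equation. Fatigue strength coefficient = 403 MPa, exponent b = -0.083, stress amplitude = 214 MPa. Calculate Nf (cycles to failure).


sigma_a = sigma_f' * (2Nf)^b
2Nf = (sigma_a/sigma_f')^(1/b)
2Nf = (214/403)^(1/-0.083)
2Nf = 2050.8932
Nf = 1025


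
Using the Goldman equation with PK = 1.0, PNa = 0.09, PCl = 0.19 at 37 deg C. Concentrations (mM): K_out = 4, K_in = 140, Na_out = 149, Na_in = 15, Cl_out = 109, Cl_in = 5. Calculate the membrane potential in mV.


Vm = (RT/F)*ln((PK*Ko + PNa*Nao + PCl*Cli)/(PK*Ki + PNa*Nai + PCl*Clo))
Numer = 18.36, Denom = 162.06
Vm = -58.2 mV


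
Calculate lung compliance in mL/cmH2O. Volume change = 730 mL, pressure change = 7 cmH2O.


C = dV / dP
C = 730 / 7
C = 104.3 mL/cmH2O


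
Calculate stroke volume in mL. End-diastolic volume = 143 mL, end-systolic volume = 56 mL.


SV = EDV - ESV
SV = 143 - 56
SV = 87 mL


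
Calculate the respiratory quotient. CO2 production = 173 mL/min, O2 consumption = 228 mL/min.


RQ = VCO2 / VO2
RQ = 173 / 228
RQ = 0.7588


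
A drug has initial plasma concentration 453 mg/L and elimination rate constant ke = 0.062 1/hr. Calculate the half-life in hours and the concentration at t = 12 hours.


t_half = ln(2) / ke = 0.693147 / 0.062 = 11.18 hr
C(t) = C0 * exp(-ke*t) = 453 * exp(-0.062*12)
C(12) = 215.3 mg/L


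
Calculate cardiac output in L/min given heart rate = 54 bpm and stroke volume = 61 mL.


CO = HR * SV
CO = 54 * 61 / 1000
CO = 3.294 L/min


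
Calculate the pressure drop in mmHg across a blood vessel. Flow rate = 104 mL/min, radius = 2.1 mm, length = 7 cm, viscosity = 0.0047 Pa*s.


dP = 8*mu*L*Q / (pi*r^4)
Q = 104 mL/min = 1.73333e-06 m^3/s
dP = 74.669 Pa = 74.669 / 133.322 mmHg = 0.5601 mmHg


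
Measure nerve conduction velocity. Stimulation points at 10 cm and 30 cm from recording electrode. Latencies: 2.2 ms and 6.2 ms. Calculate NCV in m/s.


Distance = (30 - 10) / 100 = 0.2 m
dt = (6.2 - 2.2) / 1000 = 0.004 s
NCV = dist / dt = 50 m/s


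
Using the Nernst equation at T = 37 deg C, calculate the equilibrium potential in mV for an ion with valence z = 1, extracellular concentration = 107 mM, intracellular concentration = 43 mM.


E = (RT/(zF)) * ln(C_out/C_in)
T = 37 + 273.15 = 310.15 K
E = (8.314 * 310.15 / (1 * 96485)) * ln(107/43)
E = 24.36 mV


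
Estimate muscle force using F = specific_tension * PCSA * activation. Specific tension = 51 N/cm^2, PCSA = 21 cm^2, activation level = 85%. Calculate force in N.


F = sigma * PCSA * activation
F = 51 * 21 * 0.85
F = 910.4 N


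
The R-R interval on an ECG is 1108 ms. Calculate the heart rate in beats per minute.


HR = 60 / RR_interval(s)
RR = 1108 ms = 1.108 s
HR = 60 / 1.108 = 54.15 bpm


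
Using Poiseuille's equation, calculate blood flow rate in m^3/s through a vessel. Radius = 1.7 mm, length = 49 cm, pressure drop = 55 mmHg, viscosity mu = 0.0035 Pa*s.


Q = pi*r^4*dP / (8*mu*L)
r = 0.0017 m, L = 0.49 m
dP = 55 mmHg = 7332.71 Pa
Q = 1.4023e-05 m^3/s


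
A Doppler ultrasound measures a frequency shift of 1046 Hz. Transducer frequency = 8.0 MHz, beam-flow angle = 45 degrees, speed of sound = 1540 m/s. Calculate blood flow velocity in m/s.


v = fd * c / (2 * f0 * cos(theta))
v = 1046 * 1540 / (2 * 8.0000e+06 * cos(45))
v = 0.1424 m/s


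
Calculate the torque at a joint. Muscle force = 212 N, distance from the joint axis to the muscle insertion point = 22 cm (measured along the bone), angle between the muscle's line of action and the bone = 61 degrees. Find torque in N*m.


Torque = F * d * sin(theta)   (moment arm = d*sin(theta))
d = 22 cm = 0.22 m
Torque = 212 * 0.22 * sin(61)
Torque = 40.79 N*m


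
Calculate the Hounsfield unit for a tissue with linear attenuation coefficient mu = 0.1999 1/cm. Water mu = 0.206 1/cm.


HU = ((mu_tissue - mu_water) / mu_water) * 1000
HU = ((0.1999 - 0.206) / 0.206) * 1000
HU = -29.61


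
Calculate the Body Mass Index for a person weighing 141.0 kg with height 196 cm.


BMI = weight / height^2
height = 196 cm = 1.96 m
BMI = 141.0 / 1.96^2
BMI = 36.7 kg/m^2


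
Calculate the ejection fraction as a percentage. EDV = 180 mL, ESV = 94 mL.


SV = EDV - ESV = 180 - 94 = 86 mL
EF = SV/EDV * 100 = 86/180 * 100
EF = 47.78%


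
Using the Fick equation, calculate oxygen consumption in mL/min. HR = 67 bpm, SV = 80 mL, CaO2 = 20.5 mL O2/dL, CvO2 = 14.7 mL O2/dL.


CO = HR*SV = 67*80/1000 = 5.36 L/min
a-v O2 diff = 20.5 - 14.7 = 5.8 mL/dL
VO2 = CO * (CaO2-CvO2) * 10 dL/L
VO2 = 5.36 * 5.8 * 10
VO2 = 310.9 mL/min


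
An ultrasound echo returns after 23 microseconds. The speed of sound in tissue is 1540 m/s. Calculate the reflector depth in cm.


depth = c * t / 2
t = 23 us = 2.3000e-05 s
depth = 1540 * 2.3000e-05 / 2
depth = 0.01771 m = 1.771 cm


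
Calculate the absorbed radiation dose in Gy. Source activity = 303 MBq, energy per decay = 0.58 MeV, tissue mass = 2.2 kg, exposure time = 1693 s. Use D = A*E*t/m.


A = 303 MBq = 3.0300e+08 Bq
E = 0.58 MeV = 9.2916e-14 J
D = A*E*t/m = 3.0300e+08*9.2916e-14*1693/2.2
D = 0.02167 Gy


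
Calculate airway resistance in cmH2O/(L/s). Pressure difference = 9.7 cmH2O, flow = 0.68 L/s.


R = dP / flow
R = 9.7 / 0.68
R = 14.26 cmH2O/(L/s)


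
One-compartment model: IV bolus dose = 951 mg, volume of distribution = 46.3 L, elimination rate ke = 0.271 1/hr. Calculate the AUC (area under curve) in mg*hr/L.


C0 = Dose/Vd = 951/46.3 = 20.54 mg/L
AUC = C0/ke = 20.54/0.271
AUC = 75.79 mg*hr/L


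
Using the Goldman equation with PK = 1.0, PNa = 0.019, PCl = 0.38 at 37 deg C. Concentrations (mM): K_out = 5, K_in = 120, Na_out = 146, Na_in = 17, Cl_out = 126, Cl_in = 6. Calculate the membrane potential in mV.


Vm = (RT/F)*ln((PK*Ko + PNa*Nao + PCl*Cli)/(PK*Ki + PNa*Nai + PCl*Clo))
Numer = 10.054, Denom = 168.203
Vm = -75.29 mV


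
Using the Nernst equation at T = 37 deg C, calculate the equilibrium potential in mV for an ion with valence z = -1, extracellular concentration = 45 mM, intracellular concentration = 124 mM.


E = (RT/(zF)) * ln(C_out/C_in)
T = 37 + 273.15 = 310.15 K
E = (8.314 * 310.15 / (-1 * 96485)) * ln(45/124)
E = 27.09 mV


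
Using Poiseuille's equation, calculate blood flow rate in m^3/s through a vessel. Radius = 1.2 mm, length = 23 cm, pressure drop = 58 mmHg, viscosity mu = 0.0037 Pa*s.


Q = pi*r^4*dP / (8*mu*L)
r = 0.0012 m, L = 0.23 m
dP = 58 mmHg = 7732.676 Pa
Q = 7.3992e-06 m^3/s


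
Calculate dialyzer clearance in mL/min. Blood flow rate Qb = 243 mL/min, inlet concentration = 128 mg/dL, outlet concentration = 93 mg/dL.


K = Qb * (Cb_in - Cb_out) / Cb_in
K = 243 * (128 - 93) / 128
K = 66.45 mL/min


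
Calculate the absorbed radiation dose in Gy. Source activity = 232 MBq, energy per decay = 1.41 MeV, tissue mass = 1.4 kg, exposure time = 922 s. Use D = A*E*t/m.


A = 232 MBq = 2.3200e+08 Bq
E = 1.41 MeV = 2.25882e-13 J
D = A*E*t/m = 2.3200e+08*2.25882e-13*922/1.4
D = 0.03451 Gy


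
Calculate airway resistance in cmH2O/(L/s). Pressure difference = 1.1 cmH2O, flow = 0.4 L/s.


R = dP / flow
R = 1.1 / 0.4
R = 2.75 cmH2O/(L/s)


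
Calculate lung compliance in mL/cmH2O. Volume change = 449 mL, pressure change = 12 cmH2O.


C = dV / dP
C = 449 / 12
C = 37.42 mL/cmH2O


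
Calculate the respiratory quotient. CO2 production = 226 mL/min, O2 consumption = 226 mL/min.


RQ = VCO2 / VO2
RQ = 226 / 226
RQ = 1


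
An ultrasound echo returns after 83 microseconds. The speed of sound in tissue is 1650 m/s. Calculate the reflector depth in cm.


depth = c * t / 2
t = 83 us = 8.3000e-05 s
depth = 1650 * 8.3000e-05 / 2
depth = 0.068475 m = 6.8475 cm


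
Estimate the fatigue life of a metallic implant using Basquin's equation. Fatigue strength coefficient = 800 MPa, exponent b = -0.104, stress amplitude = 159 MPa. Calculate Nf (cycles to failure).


sigma_a = sigma_f' * (2Nf)^b
2Nf = (sigma_a/sigma_f')^(1/b)
2Nf = (159/800)^(1/-0.104)
2Nf = 5585303.2
Nf = 2.7927e+06


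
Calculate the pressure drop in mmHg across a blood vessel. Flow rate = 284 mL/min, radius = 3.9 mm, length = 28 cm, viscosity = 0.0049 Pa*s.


dP = 8*mu*L*Q / (pi*r^4)
Q = 284 mL/min = 4.73333e-06 m^3/s
dP = 71.483 Pa = 71.483 / 133.322 mmHg = 0.5362 mmHg


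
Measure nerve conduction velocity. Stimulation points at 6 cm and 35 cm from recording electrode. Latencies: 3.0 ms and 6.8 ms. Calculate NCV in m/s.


Distance = (35 - 6) / 100 = 0.29 m
dt = (6.8 - 3.0) / 1000 = 0.0038 s
NCV = dist / dt = 76.32 m/s


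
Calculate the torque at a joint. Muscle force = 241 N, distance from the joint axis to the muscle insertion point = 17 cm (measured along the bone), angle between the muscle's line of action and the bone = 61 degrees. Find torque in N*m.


Torque = F * d * sin(theta)   (moment arm = d*sin(theta))
d = 17 cm = 0.17 m
Torque = 241 * 0.17 * sin(61)
Torque = 35.83 N*m


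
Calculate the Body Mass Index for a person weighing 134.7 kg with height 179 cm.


BMI = weight / height^2
height = 179 cm = 1.79 m
BMI = 134.7 / 1.79^2
BMI = 42.04 kg/m^2


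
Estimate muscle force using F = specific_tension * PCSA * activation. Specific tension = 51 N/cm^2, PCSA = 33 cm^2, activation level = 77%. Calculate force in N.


F = sigma * PCSA * activation
F = 51 * 33 * 0.77
F = 1296 N


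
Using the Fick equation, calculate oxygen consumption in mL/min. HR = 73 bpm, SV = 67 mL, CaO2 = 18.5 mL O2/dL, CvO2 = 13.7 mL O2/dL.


CO = HR*SV = 73*67/1000 = 4.891 L/min
a-v O2 diff = 18.5 - 13.7 = 4.8 mL/dL
VO2 = CO * (CaO2-CvO2) * 10 dL/L
VO2 = 4.891 * 4.8 * 10
VO2 = 234.8 mL/min


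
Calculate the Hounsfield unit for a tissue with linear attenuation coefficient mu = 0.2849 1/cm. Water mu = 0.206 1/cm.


HU = ((mu_tissue - mu_water) / mu_water) * 1000
HU = ((0.2849 - 0.206) / 0.206) * 1000
HU = 383


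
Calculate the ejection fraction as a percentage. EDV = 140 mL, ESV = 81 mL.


SV = EDV - ESV = 140 - 81 = 59 mL
EF = SV/EDV * 100 = 59/140 * 100
EF = 42.14%


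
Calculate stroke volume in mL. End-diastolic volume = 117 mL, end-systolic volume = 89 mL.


SV = EDV - ESV
SV = 117 - 89
SV = 28 mL


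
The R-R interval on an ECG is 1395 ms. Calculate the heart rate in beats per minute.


HR = 60 / RR_interval(s)
RR = 1395 ms = 1.395 s
HR = 60 / 1.395 = 43.01 bpm


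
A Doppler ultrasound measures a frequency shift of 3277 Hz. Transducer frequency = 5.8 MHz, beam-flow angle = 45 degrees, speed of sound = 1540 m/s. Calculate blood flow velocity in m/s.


v = fd * c / (2 * f0 * cos(theta))
v = 3277 * 1540 / (2 * 5.8000e+06 * cos(45))
v = 0.6153 m/s


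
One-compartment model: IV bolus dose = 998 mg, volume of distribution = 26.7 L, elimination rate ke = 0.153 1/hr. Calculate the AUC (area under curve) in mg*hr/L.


C0 = Dose/Vd = 998/26.7 = 37.3783 mg/L
AUC = C0/ke = 37.3783/0.153
AUC = 244.3 mg*hr/L


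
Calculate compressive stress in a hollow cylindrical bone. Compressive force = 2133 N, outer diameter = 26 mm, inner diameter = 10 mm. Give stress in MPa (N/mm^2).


A = pi*(r_o^2 - r_i^2)
r_o = 13 mm, r_i = 5 mm
A = 452.389 mm^2
sigma = F/A = 2133 / 452.389
sigma = 4.715 MPa


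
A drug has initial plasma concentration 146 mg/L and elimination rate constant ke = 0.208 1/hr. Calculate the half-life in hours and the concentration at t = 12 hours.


t_half = ln(2) / ke = 0.693147 / 0.208 = 3.332 hr
C(t) = C0 * exp(-ke*t) = 146 * exp(-0.208*12)
C(12) = 12.03 mg/L


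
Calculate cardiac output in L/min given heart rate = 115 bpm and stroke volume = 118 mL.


CO = HR * SV
CO = 115 * 118 / 1000
CO = 13.57 L/min


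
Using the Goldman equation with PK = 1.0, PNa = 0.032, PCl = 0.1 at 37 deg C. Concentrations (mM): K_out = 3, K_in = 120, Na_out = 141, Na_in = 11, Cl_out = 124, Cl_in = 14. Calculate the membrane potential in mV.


Vm = (RT/F)*ln((PK*Ko + PNa*Nao + PCl*Cli)/(PK*Ki + PNa*Nai + PCl*Clo))
Numer = 8.912, Denom = 132.752
Vm = -72.19 mV


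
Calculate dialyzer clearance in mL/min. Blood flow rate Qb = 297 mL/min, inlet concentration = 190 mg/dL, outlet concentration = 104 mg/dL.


K = Qb * (Cb_in - Cb_out) / Cb_in
K = 297 * (190 - 104) / 190
K = 134.4 mL/min


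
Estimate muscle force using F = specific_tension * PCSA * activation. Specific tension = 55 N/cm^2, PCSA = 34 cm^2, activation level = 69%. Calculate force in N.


F = sigma * PCSA * activation
F = 55 * 34 * 0.69
F = 1290 N


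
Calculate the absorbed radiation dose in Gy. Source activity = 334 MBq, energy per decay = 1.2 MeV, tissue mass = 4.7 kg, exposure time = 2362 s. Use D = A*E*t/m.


A = 334 MBq = 3.3400e+08 Bq
E = 1.2 MeV = 1.9224e-13 J
D = A*E*t/m = 3.3400e+08*1.9224e-13*2362/4.7
D = 0.03227 Gy


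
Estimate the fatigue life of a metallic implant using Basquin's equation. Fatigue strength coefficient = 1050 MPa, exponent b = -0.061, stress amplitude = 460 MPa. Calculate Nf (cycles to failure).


sigma_a = sigma_f' * (2Nf)^b
2Nf = (sigma_a/sigma_f')^(1/b)
2Nf = (460/1050)^(1/-0.061)
2Nf = 751494.31
Nf = 3.757e+05


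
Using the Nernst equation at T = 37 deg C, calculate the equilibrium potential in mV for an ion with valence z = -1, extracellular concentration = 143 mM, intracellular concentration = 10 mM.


E = (RT/(zF)) * ln(C_out/C_in)
T = 37 + 273.15 = 310.15 K
E = (8.314 * 310.15 / (-1 * 96485)) * ln(143/10)
E = -71.1 mV


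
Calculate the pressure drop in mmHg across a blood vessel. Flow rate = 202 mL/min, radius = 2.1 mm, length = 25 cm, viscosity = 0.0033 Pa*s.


dP = 8*mu*L*Q / (pi*r^4)
Q = 202 mL/min = 3.36667e-06 m^3/s
dP = 363.678 Pa = 363.678 / 133.322 mmHg = 2.728 mmHg


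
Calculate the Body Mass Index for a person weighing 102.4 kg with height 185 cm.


BMI = weight / height^2
height = 185 cm = 1.85 m
BMI = 102.4 / 1.85^2
BMI = 29.92 kg/m^2


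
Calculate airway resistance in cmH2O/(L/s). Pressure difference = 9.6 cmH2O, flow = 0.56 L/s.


R = dP / flow
R = 9.6 / 0.56
R = 17.14 cmH2O/(L/s)


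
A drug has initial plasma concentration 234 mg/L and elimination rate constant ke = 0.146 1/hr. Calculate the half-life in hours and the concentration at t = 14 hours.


t_half = ln(2) / ke = 0.693147 / 0.146 = 4.748 hr
C(t) = C0 * exp(-ke*t) = 234 * exp(-0.146*14)
C(14) = 30.31 mg/L


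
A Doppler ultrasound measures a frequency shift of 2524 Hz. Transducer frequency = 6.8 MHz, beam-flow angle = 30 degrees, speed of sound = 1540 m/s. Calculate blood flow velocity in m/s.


v = fd * c / (2 * f0 * cos(theta))
v = 2524 * 1540 / (2 * 6.8000e+06 * cos(30))
v = 0.33 m/s


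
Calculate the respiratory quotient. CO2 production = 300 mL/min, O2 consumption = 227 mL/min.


RQ = VCO2 / VO2
RQ = 300 / 227
RQ = 1.322


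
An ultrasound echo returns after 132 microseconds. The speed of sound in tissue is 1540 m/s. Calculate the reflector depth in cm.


depth = c * t / 2
t = 132 us = 1.3200e-04 s
depth = 1540 * 1.3200e-04 / 2
depth = 0.10164 m = 10.164 cm


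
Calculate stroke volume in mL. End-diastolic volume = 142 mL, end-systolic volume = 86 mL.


SV = EDV - ESV
SV = 142 - 86
SV = 56 mL


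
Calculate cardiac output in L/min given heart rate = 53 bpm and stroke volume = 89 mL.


CO = HR * SV
CO = 53 * 89 / 1000
CO = 4.717 L/min


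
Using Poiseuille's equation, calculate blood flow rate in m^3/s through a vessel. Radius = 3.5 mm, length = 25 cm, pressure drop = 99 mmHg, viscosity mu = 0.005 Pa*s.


Q = pi*r^4*dP / (8*mu*L)
r = 0.0035 m, L = 0.25 m
dP = 99 mmHg = 13198.878 Pa
Q = 6.2224e-04 m^3/s


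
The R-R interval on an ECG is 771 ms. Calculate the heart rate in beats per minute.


HR = 60 / RR_interval(s)
RR = 771 ms = 0.771 s
HR = 60 / 0.771 = 77.82 bpm


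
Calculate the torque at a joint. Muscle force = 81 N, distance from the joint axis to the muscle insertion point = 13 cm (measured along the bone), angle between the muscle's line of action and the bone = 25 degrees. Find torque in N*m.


Torque = F * d * sin(theta)   (moment arm = d*sin(theta))
d = 13 cm = 0.13 m
Torque = 81 * 0.13 * sin(25)
Torque = 4.45 N*m


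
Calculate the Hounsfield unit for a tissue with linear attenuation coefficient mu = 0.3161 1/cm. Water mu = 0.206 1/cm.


HU = ((mu_tissue - mu_water) / mu_water) * 1000
HU = ((0.3161 - 0.206) / 0.206) * 1000
HU = 534.5


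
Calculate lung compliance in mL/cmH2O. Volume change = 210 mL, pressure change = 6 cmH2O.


C = dV / dP
C = 210 / 6
C = 35 mL/cmH2O


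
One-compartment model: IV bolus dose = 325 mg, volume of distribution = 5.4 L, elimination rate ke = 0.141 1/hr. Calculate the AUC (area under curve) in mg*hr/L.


C0 = Dose/Vd = 325/5.4 = 60.1852 mg/L
AUC = C0/ke = 60.1852/0.141
AUC = 426.8 mg*hr/L


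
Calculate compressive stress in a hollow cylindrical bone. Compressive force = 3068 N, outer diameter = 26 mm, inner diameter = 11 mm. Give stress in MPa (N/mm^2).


A = pi*(r_o^2 - r_i^2)
r_o = 13 mm, r_i = 5.5 mm
A = 435.896 mm^2
sigma = F/A = 3068 / 435.896
sigma = 7.038 MPa


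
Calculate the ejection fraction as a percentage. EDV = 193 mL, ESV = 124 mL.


SV = EDV - ESV = 193 - 124 = 69 mL
EF = SV/EDV * 100 = 69/193 * 100
EF = 35.75%


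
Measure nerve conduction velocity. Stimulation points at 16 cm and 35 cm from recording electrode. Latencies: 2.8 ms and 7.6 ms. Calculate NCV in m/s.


Distance = (35 - 16) / 100 = 0.19 m
dt = (7.6 - 2.8) / 1000 = 0.0048 s
NCV = dist / dt = 39.58 m/s


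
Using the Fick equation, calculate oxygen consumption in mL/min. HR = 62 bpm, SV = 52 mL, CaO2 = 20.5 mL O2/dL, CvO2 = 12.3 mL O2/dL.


CO = HR*SV = 62*52/1000 = 3.224 L/min
a-v O2 diff = 20.5 - 12.3 = 8.2 mL/dL
VO2 = CO * (CaO2-CvO2) * 10 dL/L
VO2 = 3.224 * 8.2 * 10
VO2 = 264.4 mL/min


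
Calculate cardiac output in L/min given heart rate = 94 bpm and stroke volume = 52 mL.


CO = HR * SV
CO = 94 * 52 / 1000
CO = 4.888 L/min


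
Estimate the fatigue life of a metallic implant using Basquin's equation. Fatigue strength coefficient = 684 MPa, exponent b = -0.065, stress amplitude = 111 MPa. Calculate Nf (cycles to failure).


sigma_a = sigma_f' * (2Nf)^b
2Nf = (sigma_a/sigma_f')^(1/b)
2Nf = (111/684)^(1/-0.065)
2Nf = 1.4116933e+12
Nf = 7.0585e+11


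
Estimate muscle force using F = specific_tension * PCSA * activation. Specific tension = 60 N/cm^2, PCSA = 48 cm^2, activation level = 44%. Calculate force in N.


F = sigma * PCSA * activation
F = 60 * 48 * 0.44
F = 1267 N


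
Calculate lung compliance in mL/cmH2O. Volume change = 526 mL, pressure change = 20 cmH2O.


C = dV / dP
C = 526 / 20
C = 26.3 mL/cmH2O


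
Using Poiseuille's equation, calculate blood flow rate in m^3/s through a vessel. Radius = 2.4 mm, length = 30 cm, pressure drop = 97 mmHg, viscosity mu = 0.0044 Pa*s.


Q = pi*r^4*dP / (8*mu*L)
r = 0.0024 m, L = 0.3 m
dP = 97 mmHg = 12932.234 Pa
Q = 1.2765e-04 m^3/s


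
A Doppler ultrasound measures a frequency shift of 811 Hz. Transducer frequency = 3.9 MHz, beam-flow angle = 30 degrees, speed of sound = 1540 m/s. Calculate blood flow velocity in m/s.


v = fd * c / (2 * f0 * cos(theta))
v = 811 * 1540 / (2 * 3.9000e+06 * cos(30))
v = 0.1849 m/s


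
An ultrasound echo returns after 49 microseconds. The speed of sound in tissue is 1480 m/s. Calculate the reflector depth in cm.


depth = c * t / 2
t = 49 us = 4.9000e-05 s
depth = 1480 * 4.9000e-05 / 2
depth = 0.03626 m = 3.626 cm


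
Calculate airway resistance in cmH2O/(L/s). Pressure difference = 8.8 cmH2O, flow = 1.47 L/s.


R = dP / flow
R = 8.8 / 1.47
R = 5.986 cmH2O/(L/s)


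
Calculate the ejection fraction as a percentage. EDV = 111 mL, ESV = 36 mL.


SV = EDV - ESV = 111 - 36 = 75 mL
EF = SV/EDV * 100 = 75/111 * 100
EF = 67.57%


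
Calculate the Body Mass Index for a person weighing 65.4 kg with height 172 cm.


BMI = weight / height^2
height = 172 cm = 1.72 m
BMI = 65.4 / 1.72^2
BMI = 22.11 kg/m^2


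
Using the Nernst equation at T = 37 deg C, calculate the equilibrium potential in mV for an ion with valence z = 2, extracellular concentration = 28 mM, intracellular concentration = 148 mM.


E = (RT/(zF)) * ln(C_out/C_in)
T = 37 + 273.15 = 310.15 K
E = (8.314 * 310.15 / (2 * 96485)) * ln(28/148)
E = -22.25 mV


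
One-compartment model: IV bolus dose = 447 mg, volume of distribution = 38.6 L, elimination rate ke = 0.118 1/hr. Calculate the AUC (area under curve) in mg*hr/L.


C0 = Dose/Vd = 447/38.6 = 11.5803 mg/L
AUC = C0/ke = 11.5803/0.118
AUC = 98.14 mg*hr/L


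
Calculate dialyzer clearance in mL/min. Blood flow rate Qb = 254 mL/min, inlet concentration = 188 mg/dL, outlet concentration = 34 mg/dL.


K = Qb * (Cb_in - Cb_out) / Cb_in
K = 254 * (188 - 34) / 188
K = 208.1 mL/min


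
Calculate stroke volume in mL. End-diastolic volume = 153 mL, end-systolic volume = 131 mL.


SV = EDV - ESV
SV = 153 - 131
SV = 22 mL


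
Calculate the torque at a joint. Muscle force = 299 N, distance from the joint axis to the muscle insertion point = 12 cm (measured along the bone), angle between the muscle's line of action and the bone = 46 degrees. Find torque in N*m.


Torque = F * d * sin(theta)   (moment arm = d*sin(theta))
d = 12 cm = 0.12 m
Torque = 299 * 0.12 * sin(46)
Torque = 25.81 N*m


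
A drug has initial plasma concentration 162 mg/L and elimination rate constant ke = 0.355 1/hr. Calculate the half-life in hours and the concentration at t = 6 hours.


t_half = ln(2) / ke = 0.693147 / 0.355 = 1.953 hr
C(t) = C0 * exp(-ke*t) = 162 * exp(-0.355*6)
C(6) = 19.25 mg/L


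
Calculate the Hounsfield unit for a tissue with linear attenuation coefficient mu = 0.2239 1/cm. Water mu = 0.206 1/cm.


HU = ((mu_tissue - mu_water) / mu_water) * 1000
HU = ((0.2239 - 0.206) / 0.206) * 1000
HU = 86.89


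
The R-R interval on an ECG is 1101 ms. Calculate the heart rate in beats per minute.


HR = 60 / RR_interval(s)
RR = 1101 ms = 1.101 s
HR = 60 / 1.101 = 54.5 bpm


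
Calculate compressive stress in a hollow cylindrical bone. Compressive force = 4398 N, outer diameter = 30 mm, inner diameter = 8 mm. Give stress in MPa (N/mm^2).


A = pi*(r_o^2 - r_i^2)
r_o = 15 mm, r_i = 4 mm
A = 656.593 mm^2
sigma = F/A = 4398 / 656.593
sigma = 6.698 MPa


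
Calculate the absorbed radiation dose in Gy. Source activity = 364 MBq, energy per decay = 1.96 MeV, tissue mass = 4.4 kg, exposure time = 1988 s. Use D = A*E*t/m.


A = 364 MBq = 3.6400e+08 Bq
E = 1.96 MeV = 3.13992e-13 J
D = A*E*t/m = 3.6400e+08*3.13992e-13*1988/4.4
D = 0.05164 Gy


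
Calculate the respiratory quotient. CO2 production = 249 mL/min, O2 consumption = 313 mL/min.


RQ = VCO2 / VO2
RQ = 249 / 313
RQ = 0.7955


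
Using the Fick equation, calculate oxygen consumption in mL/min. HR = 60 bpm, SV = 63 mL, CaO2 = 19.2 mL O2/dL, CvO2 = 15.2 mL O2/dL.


CO = HR*SV = 60*63/1000 = 3.78 L/min
a-v O2 diff = 19.2 - 15.2 = 4 mL/dL
VO2 = CO * (CaO2-CvO2) * 10 dL/L
VO2 = 3.78 * 4 * 10
VO2 = 151.2 mL/min


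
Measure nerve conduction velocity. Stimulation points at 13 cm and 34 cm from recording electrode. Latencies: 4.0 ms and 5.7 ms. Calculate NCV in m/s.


Distance = (34 - 13) / 100 = 0.21 m
dt = (5.7 - 4.0) / 1000 = 0.0017 s
NCV = dist / dt = 123.5 m/s


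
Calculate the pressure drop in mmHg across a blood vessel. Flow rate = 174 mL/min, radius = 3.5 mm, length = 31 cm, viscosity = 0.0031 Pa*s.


dP = 8*mu*L*Q / (pi*r^4)
Q = 174 mL/min = 2.9e-06 m^3/s
dP = 47.2922 Pa = 47.2922 / 133.322 mmHg = 0.3547 mmHg


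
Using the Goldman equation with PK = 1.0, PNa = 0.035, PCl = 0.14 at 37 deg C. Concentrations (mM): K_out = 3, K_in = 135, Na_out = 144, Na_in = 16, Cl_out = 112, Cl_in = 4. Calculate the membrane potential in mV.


Vm = (RT/F)*ln((PK*Ko + PNa*Nao + PCl*Cli)/(PK*Ki + PNa*Nai + PCl*Clo))
Numer = 8.6, Denom = 151.24
Vm = -76.62 mV


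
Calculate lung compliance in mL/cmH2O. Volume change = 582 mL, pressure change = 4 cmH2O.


C = dV / dP
C = 582 / 4
C = 145.5 mL/cmH2O


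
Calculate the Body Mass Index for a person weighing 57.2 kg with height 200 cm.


BMI = weight / height^2
height = 200 cm = 2 m
BMI = 57.2 / 2^2
BMI = 14.3 kg/m^2


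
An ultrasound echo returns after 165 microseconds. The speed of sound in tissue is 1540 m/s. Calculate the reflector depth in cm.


depth = c * t / 2
t = 165 us = 1.6500e-04 s
depth = 1540 * 1.6500e-04 / 2
depth = 0.12705 m = 12.705 cm


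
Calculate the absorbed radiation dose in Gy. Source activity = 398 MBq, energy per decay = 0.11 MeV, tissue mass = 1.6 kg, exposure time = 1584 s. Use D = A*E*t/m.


A = 398 MBq = 3.9800e+08 Bq
E = 0.11 MeV = 1.7622e-14 J
D = A*E*t/m = 3.9800e+08*1.7622e-14*1584/1.6
D = 0.006943 Gy


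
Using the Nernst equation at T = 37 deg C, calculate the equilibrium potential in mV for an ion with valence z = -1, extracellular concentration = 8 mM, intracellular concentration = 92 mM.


E = (RT/(zF)) * ln(C_out/C_in)
T = 37 + 273.15 = 310.15 K
E = (8.314 * 310.15 / (-1 * 96485)) * ln(8/92)
E = 65.27 mV


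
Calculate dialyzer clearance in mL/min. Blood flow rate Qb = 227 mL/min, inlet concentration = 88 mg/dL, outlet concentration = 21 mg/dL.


K = Qb * (Cb_in - Cb_out) / Cb_in
K = 227 * (88 - 21) / 88
K = 172.8 mL/min


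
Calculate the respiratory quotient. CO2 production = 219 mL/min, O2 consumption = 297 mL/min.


RQ = VCO2 / VO2
RQ = 219 / 297
RQ = 0.7374


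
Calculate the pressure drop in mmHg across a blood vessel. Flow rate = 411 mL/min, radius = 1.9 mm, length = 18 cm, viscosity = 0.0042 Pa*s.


dP = 8*mu*L*Q / (pi*r^4)
Q = 411 mL/min = 6.85e-06 m^3/s
dP = 1011.9 Pa = 1011.9 / 133.322 mmHg = 7.59 mmHg


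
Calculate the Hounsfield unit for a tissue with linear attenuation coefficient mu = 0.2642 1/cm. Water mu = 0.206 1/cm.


HU = ((mu_tissue - mu_water) / mu_water) * 1000
HU = ((0.2642 - 0.206) / 0.206) * 1000
HU = 282.5


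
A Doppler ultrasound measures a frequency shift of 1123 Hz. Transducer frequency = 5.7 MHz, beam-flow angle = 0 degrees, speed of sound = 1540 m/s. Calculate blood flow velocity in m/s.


v = fd * c / (2 * f0 * cos(theta))
v = 1123 * 1540 / (2 * 5.7000e+06 * cos(0))
v = 0.1517 m/s


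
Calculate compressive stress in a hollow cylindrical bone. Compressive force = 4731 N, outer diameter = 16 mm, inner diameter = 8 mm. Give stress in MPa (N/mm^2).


A = pi*(r_o^2 - r_i^2)
r_o = 8 mm, r_i = 4 mm
A = 150.796 mm^2
sigma = F/A = 4731 / 150.796
sigma = 31.37 MPa


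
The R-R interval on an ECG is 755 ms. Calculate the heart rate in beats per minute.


HR = 60 / RR_interval(s)
RR = 755 ms = 0.755 s
HR = 60 / 0.755 = 79.47 bpm


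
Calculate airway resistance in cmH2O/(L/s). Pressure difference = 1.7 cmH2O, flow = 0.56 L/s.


R = dP / flow
R = 1.7 / 0.56
R = 3.036 cmH2O/(L/s)


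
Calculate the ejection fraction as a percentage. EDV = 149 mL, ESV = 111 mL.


SV = EDV - ESV = 149 - 111 = 38 mL
EF = SV/EDV * 100 = 38/149 * 100
EF = 25.5%


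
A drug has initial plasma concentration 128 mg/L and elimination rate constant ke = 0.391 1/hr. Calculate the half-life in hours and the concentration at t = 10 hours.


t_half = ln(2) / ke = 0.693147 / 0.391 = 1.773 hr
C(t) = C0 * exp(-ke*t) = 128 * exp(-0.391*10)
C(10) = 2.565 mg/L


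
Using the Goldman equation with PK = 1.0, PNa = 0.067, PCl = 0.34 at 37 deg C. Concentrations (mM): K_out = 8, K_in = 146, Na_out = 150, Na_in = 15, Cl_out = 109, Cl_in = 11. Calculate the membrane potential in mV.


Vm = (RT/F)*ln((PK*Ko + PNa*Nao + PCl*Cli)/(PK*Ki + PNa*Nai + PCl*Clo))
Numer = 21.79, Denom = 184.065
Vm = -57.03 mV


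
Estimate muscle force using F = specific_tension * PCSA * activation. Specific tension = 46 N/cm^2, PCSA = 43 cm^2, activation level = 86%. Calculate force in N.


F = sigma * PCSA * activation
F = 46 * 43 * 0.86
F = 1701 N
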